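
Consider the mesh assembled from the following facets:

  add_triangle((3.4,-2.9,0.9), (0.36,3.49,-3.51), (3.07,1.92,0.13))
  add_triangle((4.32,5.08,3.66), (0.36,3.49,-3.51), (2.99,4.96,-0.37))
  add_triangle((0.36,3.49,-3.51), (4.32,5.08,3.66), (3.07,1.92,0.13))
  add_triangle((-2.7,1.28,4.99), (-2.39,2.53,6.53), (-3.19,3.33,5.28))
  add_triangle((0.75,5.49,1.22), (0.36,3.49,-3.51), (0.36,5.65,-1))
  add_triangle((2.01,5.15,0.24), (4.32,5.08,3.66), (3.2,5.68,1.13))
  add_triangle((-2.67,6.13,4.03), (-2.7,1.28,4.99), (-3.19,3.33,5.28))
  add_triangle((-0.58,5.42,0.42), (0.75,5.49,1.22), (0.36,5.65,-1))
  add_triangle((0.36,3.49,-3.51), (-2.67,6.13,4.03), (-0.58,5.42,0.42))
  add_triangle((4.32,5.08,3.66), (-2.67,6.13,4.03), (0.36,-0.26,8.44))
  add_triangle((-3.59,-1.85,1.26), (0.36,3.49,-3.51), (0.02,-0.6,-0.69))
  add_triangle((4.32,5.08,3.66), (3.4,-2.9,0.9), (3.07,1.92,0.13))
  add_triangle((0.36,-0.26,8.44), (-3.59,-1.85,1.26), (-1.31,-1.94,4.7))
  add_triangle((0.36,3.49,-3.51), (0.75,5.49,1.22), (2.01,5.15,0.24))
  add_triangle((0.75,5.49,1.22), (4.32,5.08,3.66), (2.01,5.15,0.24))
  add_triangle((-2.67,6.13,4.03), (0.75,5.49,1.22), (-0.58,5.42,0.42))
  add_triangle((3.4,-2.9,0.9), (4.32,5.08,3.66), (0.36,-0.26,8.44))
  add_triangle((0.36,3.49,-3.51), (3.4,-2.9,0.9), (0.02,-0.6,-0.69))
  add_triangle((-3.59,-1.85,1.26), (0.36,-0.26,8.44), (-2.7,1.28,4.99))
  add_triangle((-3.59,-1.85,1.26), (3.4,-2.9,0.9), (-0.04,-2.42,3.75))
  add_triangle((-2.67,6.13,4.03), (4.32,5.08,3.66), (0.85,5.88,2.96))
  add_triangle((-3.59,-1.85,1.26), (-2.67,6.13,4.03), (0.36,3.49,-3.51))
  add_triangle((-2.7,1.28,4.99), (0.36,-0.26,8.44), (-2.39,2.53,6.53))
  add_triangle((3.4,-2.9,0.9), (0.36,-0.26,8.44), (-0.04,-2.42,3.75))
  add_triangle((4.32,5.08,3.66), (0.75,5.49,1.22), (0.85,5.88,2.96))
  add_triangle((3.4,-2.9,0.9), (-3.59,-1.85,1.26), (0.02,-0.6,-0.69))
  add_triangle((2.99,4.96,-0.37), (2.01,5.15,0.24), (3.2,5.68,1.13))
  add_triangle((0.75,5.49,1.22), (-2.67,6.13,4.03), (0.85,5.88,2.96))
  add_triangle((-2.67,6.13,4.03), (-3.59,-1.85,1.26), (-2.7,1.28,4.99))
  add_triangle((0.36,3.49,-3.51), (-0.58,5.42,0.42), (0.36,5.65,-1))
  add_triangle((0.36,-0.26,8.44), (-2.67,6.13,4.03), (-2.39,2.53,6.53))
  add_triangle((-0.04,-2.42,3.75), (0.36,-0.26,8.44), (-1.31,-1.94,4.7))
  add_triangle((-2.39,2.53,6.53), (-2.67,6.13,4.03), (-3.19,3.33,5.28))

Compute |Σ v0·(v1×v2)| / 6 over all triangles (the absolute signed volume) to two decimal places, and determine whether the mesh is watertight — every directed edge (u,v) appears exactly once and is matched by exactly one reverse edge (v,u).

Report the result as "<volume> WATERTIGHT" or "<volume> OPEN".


282.67 OPEN

Per-triangle v0·(v1×v2)/6:
  t1: +7.8034
  t2: -2.4439
  t3: +10.0983
  t4: +2.1153
  t5: +1.3740
  t6: +1.1528
  t7: -0.6076
  t8: +2.4295
  t9: +4.5225
  t10: +57.3903
  t11: +2.5860
  t12: +9.8624
  t13: +5.3531
  t14: +5.2196
  t15: +6.0265
  t16: +5.7407
  t17: +41.3783
  t18: +2.6870
  t19: +14.7697
  t20: +7.3938
  t21: +7.1607
  t22: +21.3113
  t23: +5.8089
  t24: +11.7050
  t25: +5.3772
  t26: +2.6655
  t27: +1.2902
  t28: +5.4201
  t29: +13.2108
  t30: +2.3415
  t31: +12.5583
  t32: +4.3915
  t33: +4.5822
Σ = +282.6748 → |volume| = 282.67

Directed edges: 99 total; 9 unmatched, e.g. (0.36,3.49,-3.51)→(2.99,4.96,-0.37) → open.


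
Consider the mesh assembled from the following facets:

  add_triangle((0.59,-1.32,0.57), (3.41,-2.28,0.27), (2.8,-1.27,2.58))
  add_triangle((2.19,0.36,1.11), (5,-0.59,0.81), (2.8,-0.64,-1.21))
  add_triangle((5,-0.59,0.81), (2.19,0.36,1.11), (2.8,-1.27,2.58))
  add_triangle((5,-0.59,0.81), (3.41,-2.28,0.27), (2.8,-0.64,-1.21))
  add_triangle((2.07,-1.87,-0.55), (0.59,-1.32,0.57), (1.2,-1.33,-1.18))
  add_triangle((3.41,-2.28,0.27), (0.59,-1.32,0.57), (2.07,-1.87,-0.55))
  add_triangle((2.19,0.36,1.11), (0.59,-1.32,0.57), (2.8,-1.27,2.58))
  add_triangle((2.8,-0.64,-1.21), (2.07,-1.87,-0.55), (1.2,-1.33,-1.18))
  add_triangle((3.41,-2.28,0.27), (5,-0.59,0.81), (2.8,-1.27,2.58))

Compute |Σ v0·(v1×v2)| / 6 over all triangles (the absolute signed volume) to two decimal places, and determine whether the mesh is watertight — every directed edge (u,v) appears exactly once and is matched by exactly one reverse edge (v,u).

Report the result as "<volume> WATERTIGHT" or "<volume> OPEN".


Per-triangle v0·(v1×v2)/6:
  t1: +1.4195
  t2: +0.6625
  t3: +1.6872
  t4: +2.5301
  t5: +0.2955
  t6: +0.5200
  t7: -0.4293
  t8: +0.6009
  t9: +3.5483
Σ = +10.8348 → |volume| = 10.83

Directed edges: 27 total; 7 unmatched, e.g. (2.8,-0.64,-1.21)→(2.19,0.36,1.11) → open.

10.83 OPEN


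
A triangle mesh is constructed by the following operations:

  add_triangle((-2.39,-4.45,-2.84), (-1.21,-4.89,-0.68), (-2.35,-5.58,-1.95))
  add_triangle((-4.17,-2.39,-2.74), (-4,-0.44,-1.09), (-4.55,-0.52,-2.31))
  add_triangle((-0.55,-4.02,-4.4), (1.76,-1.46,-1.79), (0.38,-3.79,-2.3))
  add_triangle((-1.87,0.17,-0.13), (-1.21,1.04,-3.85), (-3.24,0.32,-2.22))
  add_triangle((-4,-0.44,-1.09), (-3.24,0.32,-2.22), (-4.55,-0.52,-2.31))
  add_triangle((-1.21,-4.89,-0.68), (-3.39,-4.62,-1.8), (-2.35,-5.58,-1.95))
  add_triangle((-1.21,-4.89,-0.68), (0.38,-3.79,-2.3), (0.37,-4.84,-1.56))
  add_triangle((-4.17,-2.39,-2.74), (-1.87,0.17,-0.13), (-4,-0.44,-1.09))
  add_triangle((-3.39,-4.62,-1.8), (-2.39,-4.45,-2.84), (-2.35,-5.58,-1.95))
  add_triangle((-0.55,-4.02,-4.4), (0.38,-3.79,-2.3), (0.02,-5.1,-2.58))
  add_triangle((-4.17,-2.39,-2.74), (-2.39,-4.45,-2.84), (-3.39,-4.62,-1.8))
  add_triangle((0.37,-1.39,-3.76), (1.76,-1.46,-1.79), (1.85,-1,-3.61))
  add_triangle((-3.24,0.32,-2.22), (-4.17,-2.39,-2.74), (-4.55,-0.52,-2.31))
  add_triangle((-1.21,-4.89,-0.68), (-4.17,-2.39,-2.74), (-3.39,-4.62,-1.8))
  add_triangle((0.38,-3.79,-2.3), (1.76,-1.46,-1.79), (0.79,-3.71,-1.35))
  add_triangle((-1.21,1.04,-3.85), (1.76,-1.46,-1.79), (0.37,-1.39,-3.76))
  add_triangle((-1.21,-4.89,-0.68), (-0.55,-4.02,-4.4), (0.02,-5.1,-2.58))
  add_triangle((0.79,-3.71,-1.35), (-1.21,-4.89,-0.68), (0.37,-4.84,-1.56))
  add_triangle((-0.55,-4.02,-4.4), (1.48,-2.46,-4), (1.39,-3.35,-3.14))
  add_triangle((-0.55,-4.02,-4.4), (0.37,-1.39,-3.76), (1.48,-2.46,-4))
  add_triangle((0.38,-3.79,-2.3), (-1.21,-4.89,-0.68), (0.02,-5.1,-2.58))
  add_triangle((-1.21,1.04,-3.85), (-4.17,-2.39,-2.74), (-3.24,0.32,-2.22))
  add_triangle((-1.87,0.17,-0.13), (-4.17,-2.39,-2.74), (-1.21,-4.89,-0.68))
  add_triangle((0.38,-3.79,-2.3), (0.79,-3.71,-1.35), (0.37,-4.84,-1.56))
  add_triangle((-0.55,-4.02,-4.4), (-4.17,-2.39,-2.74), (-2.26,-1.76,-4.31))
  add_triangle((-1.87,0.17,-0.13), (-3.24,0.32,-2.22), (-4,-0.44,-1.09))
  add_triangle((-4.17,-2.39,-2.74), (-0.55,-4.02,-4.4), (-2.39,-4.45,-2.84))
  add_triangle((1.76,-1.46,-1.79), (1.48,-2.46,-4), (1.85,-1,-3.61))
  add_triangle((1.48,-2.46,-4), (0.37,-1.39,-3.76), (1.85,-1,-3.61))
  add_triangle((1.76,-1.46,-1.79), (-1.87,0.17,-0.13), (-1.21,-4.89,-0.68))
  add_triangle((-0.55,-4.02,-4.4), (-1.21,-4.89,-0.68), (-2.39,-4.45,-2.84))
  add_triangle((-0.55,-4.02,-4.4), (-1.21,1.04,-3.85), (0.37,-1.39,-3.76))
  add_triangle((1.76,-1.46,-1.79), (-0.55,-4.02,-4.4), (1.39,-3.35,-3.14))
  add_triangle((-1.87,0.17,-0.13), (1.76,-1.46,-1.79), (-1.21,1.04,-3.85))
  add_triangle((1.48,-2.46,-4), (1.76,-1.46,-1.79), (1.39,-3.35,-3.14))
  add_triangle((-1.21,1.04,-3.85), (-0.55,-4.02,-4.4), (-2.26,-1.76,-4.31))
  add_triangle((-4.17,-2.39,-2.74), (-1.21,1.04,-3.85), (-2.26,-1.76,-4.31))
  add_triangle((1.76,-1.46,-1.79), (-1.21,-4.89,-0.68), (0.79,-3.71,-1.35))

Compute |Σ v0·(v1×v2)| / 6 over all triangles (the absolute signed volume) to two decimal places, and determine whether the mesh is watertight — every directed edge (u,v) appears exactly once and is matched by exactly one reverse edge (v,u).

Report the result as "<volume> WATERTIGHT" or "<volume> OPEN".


58.40 WATERTIGHT

Per-triangle v0·(v1×v2)/6:
  t1: +0.5214
  t2: +1.3570
  t3: +2.5424
  t4: +0.5483
  t5: +0.4999
  t6: +1.2355
  t7: +1.3126
  t8: +0.0870
  t9: +1.6369
  t10: +0.9185
  t11: +3.2773
  t12: -1.0798
  t13: +1.1605
  t14: -1.0327
  t15: +1.1575
  t16: +1.6501
  t17: +3.3350
  t18: +0.1690
  t19: +2.2601
  t20: +2.2339
  t21: +0.1569
  t22: +4.5124
  t23: +3.3038
  t24: +0.4293
  t25: +5.9696
  t26: +0.5061
  t27: +5.3766
  t28: +1.0160
  t29: +1.1469
  t30: -2.7387
  t31: +4.8398
  t32: +3.9004
  t33: -0.9293
  t34: -2.0801
  t35: +0.9837
  t36: +4.5889
  t37: +4.3902
  t38: -0.7671
Σ = +58.3957 → |volume| = 58.40

Directed edges: 114 total, each appears once with its reverse present → watertight.


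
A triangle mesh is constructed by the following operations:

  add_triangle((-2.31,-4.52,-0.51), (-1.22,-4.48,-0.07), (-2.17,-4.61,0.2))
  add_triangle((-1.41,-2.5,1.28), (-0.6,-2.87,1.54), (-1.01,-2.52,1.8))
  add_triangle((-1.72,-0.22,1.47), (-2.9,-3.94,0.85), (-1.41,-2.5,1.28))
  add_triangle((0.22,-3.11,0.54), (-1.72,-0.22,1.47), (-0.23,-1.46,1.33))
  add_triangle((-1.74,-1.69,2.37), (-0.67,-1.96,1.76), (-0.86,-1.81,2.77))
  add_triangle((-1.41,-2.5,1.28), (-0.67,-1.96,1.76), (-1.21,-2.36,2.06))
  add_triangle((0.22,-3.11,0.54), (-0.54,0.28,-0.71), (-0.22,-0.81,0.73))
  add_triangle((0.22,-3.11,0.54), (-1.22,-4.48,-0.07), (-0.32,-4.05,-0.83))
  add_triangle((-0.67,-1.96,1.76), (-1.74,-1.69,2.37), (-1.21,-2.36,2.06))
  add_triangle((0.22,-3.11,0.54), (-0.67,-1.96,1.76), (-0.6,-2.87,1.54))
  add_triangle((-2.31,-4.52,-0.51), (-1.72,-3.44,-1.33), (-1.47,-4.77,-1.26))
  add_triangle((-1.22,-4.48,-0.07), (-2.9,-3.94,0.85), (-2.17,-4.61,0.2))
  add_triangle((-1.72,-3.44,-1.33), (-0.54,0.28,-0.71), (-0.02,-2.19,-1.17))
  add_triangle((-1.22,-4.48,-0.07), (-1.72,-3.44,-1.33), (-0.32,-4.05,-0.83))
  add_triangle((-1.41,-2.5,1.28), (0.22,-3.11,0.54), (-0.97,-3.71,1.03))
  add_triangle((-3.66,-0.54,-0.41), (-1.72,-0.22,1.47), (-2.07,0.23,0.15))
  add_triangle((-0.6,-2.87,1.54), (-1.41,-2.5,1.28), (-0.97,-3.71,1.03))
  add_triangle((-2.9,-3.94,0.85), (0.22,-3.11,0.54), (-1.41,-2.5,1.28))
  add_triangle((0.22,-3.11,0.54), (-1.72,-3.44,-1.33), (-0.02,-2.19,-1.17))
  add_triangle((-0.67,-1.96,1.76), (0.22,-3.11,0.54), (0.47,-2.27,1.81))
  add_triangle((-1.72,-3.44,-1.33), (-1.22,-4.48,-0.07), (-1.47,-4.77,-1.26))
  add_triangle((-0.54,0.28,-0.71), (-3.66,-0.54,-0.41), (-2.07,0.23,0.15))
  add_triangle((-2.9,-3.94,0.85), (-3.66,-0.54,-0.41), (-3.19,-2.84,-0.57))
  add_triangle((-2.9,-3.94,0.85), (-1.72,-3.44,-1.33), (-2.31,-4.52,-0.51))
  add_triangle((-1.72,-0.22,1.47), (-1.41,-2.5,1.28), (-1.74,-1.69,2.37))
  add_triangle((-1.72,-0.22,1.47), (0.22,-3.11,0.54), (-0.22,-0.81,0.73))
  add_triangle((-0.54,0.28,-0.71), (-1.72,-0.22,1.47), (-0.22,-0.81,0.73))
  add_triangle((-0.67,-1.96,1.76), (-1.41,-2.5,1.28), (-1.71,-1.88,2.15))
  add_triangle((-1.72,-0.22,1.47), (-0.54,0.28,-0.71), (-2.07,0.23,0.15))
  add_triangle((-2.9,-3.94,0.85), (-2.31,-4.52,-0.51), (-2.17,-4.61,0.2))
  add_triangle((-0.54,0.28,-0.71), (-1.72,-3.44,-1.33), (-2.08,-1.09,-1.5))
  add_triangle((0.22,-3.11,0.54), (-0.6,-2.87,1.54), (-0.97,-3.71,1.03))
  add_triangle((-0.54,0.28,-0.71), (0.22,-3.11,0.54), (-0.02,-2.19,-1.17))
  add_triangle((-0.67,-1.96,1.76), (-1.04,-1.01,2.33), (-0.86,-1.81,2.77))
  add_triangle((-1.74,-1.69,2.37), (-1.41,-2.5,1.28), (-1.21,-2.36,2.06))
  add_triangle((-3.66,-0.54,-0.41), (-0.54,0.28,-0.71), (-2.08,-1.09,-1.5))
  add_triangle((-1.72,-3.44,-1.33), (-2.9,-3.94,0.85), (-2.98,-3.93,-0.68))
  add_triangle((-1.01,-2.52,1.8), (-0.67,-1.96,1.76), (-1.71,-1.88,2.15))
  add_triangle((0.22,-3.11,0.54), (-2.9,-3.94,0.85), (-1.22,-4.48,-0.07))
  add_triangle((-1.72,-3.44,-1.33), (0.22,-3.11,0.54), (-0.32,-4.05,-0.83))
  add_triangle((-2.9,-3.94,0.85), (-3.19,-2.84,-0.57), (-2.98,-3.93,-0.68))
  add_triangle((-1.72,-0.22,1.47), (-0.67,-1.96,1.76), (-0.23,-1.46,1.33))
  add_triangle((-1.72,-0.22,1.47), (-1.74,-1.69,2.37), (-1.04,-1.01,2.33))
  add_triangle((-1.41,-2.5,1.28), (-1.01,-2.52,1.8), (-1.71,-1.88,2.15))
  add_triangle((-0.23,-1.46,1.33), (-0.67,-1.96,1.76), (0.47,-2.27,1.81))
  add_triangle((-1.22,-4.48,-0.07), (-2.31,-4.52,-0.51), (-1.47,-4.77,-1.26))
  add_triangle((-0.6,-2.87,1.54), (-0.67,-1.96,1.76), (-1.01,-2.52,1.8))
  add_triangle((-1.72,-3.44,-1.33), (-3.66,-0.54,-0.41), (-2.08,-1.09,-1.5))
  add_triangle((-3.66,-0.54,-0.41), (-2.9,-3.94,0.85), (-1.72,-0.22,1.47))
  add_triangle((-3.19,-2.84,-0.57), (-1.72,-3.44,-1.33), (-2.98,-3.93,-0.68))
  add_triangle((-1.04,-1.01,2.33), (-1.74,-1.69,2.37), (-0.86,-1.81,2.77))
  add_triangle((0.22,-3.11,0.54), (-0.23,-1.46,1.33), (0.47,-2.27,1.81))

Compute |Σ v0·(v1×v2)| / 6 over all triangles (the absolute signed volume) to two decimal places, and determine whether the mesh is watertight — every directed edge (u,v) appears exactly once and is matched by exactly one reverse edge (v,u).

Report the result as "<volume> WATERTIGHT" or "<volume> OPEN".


Per-triangle v0·(v1×v2)/6:
  t1: +0.5192
  t2: +0.2043
  t3: +1.1596
  t4: -0.7211
  t5: +0.3674
  t6: +0.1164
  t7: -0.2540
  t8: +0.9549
  t9: +0.1348
  t10: +0.1543
  t11: +0.6660
  t12: +0.2514
  t13: +0.6304
  t14: +1.1944
  t15: -0.2230
  t16: +0.5352
  t17: +0.4021
  t18: +1.2573
  t19: +1.4029
  t20: +0.8211
  t21: -0.5303
  t22: +0.2959
  t23: +2.1536
  t24: +0.5918
  t25: +0.5556
  t26: +0.3244
  t27: -0.2083
  t28: -0.4202
  t29: -0.0041
  t30: +0.6623
  t31: +0.2996
  t32: +0.5048
  t33: -0.3580
  t34: -0.1476
  t35: +0.3551
  t36: +0.5882
  t37: +0.9335
  t38: +0.1838
  t39: +1.5291
  t40: -0.9544
  t41: +1.0354
  t42: +0.1220
  t43: +0.3843
  t44: +0.3415
  t45: +0.0278
  t46: +0.8991
  t47: +0.1080
  t48: +1.9192
  t49: +3.5863
  t50: +0.5446
  t51: +0.2583
  t52: -0.4172
Σ = +24.7375 → |volume| = 24.74

Directed edges: 156 total; 6 unmatched, e.g. (-3.66,-0.54,-0.41)→(-3.19,-2.84,-0.57) → open.

24.74 OPEN


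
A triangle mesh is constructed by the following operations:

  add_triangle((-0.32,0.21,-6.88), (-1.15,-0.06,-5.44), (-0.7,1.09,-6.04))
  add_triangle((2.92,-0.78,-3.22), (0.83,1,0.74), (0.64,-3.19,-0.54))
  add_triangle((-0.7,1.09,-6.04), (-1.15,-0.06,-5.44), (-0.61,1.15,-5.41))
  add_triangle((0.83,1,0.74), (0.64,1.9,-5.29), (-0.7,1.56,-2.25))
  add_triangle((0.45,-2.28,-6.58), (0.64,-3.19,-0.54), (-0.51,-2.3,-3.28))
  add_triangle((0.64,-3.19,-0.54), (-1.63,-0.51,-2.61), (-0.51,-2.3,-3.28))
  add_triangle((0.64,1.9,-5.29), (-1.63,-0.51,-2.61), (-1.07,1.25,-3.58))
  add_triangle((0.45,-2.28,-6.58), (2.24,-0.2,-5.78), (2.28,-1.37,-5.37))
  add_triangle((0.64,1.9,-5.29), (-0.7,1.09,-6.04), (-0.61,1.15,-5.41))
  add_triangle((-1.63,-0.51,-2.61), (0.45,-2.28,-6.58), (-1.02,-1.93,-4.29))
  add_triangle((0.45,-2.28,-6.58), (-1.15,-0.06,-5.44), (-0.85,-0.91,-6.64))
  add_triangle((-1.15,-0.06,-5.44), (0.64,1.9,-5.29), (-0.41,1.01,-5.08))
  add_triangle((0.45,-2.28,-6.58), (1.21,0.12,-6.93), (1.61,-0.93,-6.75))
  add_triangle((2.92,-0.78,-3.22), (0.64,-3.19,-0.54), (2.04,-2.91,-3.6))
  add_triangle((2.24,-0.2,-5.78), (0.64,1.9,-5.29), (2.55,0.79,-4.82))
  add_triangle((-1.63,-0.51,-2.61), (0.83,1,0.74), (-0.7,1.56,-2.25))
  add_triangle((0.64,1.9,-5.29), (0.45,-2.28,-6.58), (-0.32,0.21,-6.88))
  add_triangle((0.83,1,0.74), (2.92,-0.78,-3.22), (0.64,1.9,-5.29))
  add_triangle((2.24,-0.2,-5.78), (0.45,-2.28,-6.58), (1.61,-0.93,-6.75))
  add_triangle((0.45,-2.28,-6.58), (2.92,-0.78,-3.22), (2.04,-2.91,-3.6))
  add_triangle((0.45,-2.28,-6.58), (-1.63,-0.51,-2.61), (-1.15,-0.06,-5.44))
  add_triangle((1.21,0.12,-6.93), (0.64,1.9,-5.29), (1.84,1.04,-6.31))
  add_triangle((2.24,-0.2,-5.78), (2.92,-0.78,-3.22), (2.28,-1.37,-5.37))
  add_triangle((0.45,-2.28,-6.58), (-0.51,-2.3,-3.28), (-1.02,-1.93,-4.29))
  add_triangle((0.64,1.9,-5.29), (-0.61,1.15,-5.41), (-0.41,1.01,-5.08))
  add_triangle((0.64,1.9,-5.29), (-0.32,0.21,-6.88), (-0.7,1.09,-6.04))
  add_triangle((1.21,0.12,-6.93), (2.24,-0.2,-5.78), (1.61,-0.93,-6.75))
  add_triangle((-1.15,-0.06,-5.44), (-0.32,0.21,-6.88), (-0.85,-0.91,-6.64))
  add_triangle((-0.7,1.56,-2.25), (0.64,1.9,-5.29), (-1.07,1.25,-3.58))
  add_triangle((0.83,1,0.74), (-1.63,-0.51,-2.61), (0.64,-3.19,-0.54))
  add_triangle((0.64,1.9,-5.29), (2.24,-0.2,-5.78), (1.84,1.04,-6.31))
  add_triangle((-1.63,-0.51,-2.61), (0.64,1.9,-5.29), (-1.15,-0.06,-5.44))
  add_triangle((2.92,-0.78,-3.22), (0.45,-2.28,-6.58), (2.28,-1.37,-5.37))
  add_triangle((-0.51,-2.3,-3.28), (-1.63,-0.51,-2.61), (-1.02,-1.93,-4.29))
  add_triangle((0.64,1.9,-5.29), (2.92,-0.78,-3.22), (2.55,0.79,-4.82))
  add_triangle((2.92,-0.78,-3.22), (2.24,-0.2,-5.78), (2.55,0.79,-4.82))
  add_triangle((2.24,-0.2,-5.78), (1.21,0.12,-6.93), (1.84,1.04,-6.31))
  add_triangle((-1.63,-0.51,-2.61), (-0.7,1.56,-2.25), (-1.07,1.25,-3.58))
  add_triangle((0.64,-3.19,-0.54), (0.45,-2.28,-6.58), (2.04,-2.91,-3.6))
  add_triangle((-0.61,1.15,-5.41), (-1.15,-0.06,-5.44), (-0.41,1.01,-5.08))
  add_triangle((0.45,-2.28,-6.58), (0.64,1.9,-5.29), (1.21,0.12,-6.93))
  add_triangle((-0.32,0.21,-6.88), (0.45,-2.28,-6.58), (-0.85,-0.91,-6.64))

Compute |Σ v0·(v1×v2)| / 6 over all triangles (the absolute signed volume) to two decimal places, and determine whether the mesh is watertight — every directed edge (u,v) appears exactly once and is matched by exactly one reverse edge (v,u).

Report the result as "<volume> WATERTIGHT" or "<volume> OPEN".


Per-triangle v0·(v1×v2)/6:
  t1: +1.0401
  t2: +2.5306
  t3: +0.0730
  t4: +1.6945
  t5: +3.1877
  t6: +1.3589
  t7: +1.8568
  t8: +2.7889
  t9: +0.2029
  t10: +1.4476
  t11: -0.2886
  t12: -0.5207
  t13: +2.0380
  t14: +2.1749
  t15: +2.6683
  t16: -0.0576
  t17: +4.0277
  t18: +4.3939
  t19: +0.5799
  t20: +5.5830
  t21: +2.9612
  t22: +1.8469
  t23: +1.7794
  t24: +1.3186
  t25: -0.1917
  t26: +1.7556
  t27: +1.3387
  t28: +1.0042
  t29: +1.0271
  t30: -0.8572
  t31: -0.4945
  t32: +1.1474
  t33: +0.7487
  t34: +0.4668
  t35: -1.2584
  t36: +1.9805
  t37: +1.5790
  t38: +0.4160
  t39: +4.8077
  t40: -0.2123
  t41: +2.2441
  t42: +2.5041
Σ = +62.6917 → |volume| = 62.69

Directed edges: 126 total, each appears once with its reverse present → watertight.

62.69 WATERTIGHT


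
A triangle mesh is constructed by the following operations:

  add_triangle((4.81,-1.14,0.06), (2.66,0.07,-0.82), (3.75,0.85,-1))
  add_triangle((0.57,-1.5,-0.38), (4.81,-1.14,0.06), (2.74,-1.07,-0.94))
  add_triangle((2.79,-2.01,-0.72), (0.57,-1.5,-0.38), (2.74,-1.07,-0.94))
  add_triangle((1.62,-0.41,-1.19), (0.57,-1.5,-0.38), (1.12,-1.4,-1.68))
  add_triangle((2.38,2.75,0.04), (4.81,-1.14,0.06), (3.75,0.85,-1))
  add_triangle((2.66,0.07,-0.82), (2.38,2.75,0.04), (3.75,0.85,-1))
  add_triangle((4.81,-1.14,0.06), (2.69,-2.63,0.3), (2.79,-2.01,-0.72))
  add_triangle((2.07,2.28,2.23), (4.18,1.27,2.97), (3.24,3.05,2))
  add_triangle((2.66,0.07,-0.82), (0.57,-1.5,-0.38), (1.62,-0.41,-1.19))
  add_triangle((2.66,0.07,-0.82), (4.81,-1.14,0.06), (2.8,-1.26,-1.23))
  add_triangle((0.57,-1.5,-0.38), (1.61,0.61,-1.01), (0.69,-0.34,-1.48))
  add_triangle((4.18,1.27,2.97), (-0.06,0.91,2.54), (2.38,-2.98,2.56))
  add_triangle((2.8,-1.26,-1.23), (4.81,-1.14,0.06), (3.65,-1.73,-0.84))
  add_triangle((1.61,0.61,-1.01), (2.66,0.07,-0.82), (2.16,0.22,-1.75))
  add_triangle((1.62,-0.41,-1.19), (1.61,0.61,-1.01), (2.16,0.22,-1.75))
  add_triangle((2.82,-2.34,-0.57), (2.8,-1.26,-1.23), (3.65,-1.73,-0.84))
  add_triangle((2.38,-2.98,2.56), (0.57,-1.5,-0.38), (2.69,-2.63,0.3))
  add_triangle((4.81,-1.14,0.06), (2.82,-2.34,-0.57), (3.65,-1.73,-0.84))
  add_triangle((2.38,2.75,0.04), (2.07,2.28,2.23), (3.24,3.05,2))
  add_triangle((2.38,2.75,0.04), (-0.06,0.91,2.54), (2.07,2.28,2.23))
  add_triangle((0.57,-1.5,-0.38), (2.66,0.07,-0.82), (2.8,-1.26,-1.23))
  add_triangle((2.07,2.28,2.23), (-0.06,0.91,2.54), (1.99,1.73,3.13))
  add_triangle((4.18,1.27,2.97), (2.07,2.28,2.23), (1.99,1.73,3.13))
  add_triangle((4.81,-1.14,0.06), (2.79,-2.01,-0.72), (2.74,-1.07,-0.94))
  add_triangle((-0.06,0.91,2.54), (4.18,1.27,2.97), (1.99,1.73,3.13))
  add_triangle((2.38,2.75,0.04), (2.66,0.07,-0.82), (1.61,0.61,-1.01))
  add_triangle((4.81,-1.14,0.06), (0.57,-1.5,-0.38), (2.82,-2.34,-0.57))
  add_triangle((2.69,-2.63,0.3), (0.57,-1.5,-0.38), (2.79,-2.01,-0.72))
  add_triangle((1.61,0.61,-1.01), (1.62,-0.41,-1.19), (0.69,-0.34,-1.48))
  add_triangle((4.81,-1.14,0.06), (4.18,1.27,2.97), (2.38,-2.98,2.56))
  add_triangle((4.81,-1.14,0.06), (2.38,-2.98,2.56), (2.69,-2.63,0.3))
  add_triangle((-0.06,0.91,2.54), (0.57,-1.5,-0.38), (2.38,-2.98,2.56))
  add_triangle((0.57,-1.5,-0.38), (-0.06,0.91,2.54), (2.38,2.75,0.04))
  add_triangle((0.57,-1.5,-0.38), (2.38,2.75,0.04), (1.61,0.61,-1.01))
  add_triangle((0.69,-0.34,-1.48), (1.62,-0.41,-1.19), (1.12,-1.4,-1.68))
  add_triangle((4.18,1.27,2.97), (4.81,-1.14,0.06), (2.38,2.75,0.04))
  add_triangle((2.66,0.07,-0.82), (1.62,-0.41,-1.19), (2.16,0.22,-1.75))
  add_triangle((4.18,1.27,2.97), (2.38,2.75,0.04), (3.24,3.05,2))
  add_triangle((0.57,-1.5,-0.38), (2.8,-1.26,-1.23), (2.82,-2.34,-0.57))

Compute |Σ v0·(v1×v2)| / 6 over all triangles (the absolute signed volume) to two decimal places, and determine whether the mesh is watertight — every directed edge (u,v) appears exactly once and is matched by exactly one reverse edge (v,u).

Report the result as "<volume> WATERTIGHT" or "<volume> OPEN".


Per-triangle v0·(v1×v2)/6:
  t1: +0.6015
  t2: -0.9354
  t3: +0.2159
  t4: +0.3255
  t5: +2.7954
  t6: -0.0718
  t7: +1.4937
  t8: +1.4400
  t9: +0.4228
  t10: +1.1182
  t11: -0.4785
  t12: +7.2247
  t13: +0.4537
  t14: +0.2357
  t15: -0.0806
  t16: +0.3542
  t17: +1.0997
  t18: +0.7671
  t19: +0.5178
  t20: +0.9655
  t21: -0.1256
  t22: +0.7471
  t23: +1.3787
  t24: +0.7988
  t25: +0.9151
  t26: +0.8067
  t27: +0.1434
  t28: +0.5786
  t29: +0.2596
  t30: +10.2369
  t31: +3.5256
  t32: +0.4835
  t33: -2.0244
  t34: -0.6948
  t35: +0.2551
  t36: +7.7334
  t37: +0.2675
  t38: +1.9493
  t39: +0.4529
Σ = +46.1524 → |volume| = 46.15

Directed edges: 117 total; 3 unmatched, e.g. (0.57,-1.5,-0.38)→(1.12,-1.4,-1.68) → open.

46.15 OPEN


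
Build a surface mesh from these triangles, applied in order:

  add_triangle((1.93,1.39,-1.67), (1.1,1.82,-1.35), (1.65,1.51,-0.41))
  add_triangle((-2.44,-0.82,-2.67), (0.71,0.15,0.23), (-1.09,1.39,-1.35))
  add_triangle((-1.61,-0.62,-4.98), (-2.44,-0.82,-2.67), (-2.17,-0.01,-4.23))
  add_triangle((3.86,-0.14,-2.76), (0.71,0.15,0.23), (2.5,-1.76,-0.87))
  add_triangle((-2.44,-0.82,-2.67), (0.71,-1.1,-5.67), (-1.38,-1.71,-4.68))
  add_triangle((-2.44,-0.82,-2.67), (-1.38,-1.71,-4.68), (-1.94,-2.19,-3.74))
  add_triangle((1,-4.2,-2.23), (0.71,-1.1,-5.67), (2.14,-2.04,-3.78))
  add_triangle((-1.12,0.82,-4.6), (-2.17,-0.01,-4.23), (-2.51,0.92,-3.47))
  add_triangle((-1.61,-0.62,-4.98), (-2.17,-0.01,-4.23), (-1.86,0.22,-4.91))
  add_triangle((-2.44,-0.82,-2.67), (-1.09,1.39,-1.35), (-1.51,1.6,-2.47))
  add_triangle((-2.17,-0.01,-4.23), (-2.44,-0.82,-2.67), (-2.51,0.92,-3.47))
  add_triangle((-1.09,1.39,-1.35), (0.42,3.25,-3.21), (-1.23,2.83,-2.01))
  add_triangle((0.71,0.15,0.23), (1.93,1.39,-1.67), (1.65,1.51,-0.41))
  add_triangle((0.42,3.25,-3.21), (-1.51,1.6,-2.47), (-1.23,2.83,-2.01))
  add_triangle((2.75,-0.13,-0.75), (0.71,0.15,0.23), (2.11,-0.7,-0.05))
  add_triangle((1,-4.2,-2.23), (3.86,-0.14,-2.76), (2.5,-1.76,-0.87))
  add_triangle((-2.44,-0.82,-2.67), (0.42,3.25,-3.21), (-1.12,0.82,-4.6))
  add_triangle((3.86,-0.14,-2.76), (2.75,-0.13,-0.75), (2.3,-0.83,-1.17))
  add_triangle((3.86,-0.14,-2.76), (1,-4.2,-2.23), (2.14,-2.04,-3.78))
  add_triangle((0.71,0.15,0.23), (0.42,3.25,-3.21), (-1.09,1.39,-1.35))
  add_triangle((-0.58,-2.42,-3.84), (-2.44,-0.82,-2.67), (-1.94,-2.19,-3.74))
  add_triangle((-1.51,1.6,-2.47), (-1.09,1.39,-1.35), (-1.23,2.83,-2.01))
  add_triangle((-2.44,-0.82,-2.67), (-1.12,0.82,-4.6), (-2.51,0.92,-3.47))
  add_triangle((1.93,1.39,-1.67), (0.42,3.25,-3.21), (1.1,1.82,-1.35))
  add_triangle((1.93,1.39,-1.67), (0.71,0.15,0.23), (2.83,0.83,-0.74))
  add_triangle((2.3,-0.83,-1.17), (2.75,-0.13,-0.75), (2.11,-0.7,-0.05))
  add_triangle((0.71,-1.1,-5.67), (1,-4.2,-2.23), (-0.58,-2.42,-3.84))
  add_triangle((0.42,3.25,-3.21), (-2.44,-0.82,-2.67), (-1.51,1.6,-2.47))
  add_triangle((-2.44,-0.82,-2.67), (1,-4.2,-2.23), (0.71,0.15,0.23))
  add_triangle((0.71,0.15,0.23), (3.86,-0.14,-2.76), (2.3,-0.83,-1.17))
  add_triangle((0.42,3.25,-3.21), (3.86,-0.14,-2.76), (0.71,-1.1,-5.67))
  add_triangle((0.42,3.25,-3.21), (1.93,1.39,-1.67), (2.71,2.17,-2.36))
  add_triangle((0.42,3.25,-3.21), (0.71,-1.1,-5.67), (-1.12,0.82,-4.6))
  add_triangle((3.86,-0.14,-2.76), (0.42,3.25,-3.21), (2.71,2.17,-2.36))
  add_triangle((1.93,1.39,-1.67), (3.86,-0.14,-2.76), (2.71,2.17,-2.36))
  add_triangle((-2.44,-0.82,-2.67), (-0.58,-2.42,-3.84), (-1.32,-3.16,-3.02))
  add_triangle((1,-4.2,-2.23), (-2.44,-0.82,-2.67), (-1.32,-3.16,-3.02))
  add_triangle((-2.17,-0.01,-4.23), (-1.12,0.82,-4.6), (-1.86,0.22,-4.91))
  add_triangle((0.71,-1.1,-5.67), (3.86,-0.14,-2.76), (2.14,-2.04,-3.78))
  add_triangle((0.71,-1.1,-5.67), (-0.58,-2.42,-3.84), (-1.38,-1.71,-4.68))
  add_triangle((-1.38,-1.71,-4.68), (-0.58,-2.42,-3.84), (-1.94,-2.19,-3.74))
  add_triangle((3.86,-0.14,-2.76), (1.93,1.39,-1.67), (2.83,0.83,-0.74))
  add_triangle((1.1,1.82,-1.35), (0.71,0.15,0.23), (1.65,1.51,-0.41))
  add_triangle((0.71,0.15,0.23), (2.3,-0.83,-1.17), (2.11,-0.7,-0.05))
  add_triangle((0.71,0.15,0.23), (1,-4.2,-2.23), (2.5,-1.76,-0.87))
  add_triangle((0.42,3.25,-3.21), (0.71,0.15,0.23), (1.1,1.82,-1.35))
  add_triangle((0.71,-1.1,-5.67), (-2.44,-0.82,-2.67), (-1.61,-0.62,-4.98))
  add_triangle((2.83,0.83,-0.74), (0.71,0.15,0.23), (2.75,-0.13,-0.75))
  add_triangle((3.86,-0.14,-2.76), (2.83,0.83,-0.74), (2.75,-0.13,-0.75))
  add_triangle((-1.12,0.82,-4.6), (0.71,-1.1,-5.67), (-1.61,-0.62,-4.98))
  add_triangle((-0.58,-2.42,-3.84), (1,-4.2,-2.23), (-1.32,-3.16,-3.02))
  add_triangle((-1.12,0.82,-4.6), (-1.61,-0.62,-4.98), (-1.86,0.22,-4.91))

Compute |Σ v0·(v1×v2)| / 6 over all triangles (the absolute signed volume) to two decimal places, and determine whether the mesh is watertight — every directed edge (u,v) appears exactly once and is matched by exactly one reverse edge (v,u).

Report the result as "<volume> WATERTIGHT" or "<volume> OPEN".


Per-triangle v0·(v1×v2)/6:
  t1: +0.3777
  t2: -0.3963
  t3: +1.0009
  t4: +0.8960
  t5: +1.5417
  t6: +1.1631
  t7: +5.0436
  t8: +1.2389
  t9: +0.4368
  t10: +0.4492
  t11: +1.1191
  t12: -0.5202
  t13: +0.2057
  t14: +1.4991
  t15: +0.1608
  t16: +4.0848
  t17: +2.4808
  t18: +0.5750
  t19: +4.1140
  t20: +0.2686
  t21: -0.5415
  t22: +0.1662
  t23: -2.0681
  t24: +0.5636
  t25: +0.1295
  t26: +0.3230
  t27: +4.9177
  t28: +2.1112
  t29: -0.8891
  t30: -0.4080
  t31: +12.8551
  t32: -0.1855
  t33: +6.2362
  t34: +3.3590
  t35: -0.0266
  t36: +2.1151
  t37: -0.7658
  t38: +0.1835
  t39: +4.9624
  t40: +2.3080
  t41: +1.0188
  t42: +1.3796
  t43: -0.0571
  t44: -0.1454
  t45: +0.1854
  t46: +0.0097
  t47: +1.5450
  t48: +0.1845
  t49: +0.7548
  t50: +3.0597
  t51: +2.6203
  t52: +0.5685
Σ = +72.2086 → |volume| = 72.21

Directed edges: 156 total, each appears once with its reverse present → watertight.

72.21 WATERTIGHT


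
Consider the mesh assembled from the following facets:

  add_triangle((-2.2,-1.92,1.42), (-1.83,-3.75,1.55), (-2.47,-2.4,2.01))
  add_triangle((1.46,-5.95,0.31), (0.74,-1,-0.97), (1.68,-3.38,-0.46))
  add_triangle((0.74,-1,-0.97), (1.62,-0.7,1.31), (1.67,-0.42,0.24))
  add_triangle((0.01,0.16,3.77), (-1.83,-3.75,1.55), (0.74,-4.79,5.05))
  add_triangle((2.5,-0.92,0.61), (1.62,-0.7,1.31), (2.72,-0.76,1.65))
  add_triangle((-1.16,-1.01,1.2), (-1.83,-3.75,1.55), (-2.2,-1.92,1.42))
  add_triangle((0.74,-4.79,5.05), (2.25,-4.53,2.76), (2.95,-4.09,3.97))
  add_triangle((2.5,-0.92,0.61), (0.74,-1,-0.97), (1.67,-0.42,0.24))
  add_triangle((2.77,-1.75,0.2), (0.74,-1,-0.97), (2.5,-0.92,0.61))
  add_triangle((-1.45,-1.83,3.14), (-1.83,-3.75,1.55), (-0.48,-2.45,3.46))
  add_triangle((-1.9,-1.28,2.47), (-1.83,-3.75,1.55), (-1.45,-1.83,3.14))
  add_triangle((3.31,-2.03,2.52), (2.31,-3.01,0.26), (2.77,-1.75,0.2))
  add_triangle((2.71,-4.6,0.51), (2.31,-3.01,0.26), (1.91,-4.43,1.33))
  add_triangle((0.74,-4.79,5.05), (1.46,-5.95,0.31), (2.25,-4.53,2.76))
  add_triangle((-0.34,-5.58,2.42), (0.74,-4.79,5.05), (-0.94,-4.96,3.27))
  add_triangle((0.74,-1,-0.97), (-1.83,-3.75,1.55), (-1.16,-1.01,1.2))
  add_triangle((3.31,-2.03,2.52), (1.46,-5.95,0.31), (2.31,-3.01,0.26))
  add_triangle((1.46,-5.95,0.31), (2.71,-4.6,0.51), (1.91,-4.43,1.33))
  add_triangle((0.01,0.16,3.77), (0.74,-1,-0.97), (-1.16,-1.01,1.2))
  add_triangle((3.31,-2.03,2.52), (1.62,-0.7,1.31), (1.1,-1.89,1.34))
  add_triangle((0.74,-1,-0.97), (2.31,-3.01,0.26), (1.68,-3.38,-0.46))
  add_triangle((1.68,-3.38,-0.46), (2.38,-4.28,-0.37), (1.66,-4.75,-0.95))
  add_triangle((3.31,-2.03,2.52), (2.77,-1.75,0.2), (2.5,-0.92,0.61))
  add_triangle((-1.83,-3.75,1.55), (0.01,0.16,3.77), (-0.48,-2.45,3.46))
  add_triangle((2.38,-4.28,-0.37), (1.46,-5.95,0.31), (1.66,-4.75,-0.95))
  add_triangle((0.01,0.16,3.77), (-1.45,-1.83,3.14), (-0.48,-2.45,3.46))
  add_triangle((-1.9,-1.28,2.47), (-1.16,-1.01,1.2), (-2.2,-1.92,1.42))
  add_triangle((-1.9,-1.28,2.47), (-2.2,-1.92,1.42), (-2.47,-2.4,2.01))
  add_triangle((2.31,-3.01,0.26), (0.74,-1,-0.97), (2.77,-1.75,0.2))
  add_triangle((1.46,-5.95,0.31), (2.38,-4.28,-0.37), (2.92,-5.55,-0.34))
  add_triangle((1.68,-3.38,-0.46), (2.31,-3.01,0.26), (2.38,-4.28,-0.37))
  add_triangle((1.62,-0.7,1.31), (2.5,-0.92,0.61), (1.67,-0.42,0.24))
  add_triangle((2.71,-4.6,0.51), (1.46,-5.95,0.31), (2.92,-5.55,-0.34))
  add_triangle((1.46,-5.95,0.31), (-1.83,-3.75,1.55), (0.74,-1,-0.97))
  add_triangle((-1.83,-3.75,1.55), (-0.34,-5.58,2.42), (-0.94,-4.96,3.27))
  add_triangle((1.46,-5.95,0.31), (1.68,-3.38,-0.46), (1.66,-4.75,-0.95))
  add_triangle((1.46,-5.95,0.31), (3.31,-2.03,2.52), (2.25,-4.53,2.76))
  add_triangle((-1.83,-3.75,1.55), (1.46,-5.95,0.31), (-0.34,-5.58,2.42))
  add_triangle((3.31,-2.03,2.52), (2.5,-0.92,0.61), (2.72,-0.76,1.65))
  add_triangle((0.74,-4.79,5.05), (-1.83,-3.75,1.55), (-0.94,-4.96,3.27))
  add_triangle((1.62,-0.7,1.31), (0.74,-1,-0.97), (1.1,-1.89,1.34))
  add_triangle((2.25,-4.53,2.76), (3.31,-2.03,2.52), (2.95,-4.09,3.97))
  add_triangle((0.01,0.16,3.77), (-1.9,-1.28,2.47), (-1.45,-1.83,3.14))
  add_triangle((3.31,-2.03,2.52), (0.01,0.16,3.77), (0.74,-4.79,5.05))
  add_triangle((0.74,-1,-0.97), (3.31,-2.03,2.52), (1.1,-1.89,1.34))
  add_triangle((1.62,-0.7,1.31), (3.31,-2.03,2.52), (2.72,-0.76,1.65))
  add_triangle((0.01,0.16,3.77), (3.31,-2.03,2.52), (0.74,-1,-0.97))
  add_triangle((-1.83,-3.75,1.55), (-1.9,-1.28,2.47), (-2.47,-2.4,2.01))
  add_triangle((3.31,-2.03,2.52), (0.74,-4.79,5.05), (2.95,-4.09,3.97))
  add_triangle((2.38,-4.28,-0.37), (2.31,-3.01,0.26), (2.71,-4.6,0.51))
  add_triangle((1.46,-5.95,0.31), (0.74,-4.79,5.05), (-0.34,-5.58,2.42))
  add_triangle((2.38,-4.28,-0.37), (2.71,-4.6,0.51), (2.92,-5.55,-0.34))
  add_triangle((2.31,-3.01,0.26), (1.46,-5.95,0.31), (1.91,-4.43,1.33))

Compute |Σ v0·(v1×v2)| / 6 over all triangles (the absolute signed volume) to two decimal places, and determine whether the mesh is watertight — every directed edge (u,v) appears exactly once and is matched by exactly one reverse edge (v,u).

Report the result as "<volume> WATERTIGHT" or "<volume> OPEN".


66.47 OPEN

Per-triangle v0·(v1×v2)/6:
  t1: +0.2951
  t2: +0.5502
  t3: -0.3317
  t4: +7.5092
  t5: -0.1345
  t6: -0.3566
  t7: +3.3075
  t8: +0.1441
  t9: +0.2060
  t10: +1.9180
  t11: +1.2243
  t12: +1.6355
  t13: +0.3056
  t14: +6.5091
  t15: +2.8369
  t16: -0.0238
  t17: +3.4744
  t18: +1.5030
  t19: -1.1958
  t20: +0.1328
  t21: +0.4740
  t22: +0.0407
  t23: +0.6823
  t24: -1.8198
  t25: +1.2884
  t26: +1.7761
  t27: -0.0615
  t28: +0.1691
  t29: +0.7556
  t30: +0.0866
  t31: +0.0021
  t32: +0.0669
  t33: +1.4043
  t34: +2.1231
  t35: +1.7118
  t36: -0.6982
  t37: +4.3125
  t38: +3.5110
  t39: +0.5056
  t40: +0.4944
  t41: -0.6818
  t42: +1.6787
  t43: +1.0829
  t44: +9.4113
  t45: +1.1795
  t46: +0.1065
  t47: -0.9931
  t48: +0.7641
  t49: +1.5210
  t50: +0.3555
  t51: +7.2173
  t52: +0.1228
  t53: -1.6287
Σ = +66.4703 → |volume| = 66.47

Directed edges: 159 total; 3 unmatched, e.g. (-1.16,-1.01,1.2)→(0.01,0.16,3.77) → open.


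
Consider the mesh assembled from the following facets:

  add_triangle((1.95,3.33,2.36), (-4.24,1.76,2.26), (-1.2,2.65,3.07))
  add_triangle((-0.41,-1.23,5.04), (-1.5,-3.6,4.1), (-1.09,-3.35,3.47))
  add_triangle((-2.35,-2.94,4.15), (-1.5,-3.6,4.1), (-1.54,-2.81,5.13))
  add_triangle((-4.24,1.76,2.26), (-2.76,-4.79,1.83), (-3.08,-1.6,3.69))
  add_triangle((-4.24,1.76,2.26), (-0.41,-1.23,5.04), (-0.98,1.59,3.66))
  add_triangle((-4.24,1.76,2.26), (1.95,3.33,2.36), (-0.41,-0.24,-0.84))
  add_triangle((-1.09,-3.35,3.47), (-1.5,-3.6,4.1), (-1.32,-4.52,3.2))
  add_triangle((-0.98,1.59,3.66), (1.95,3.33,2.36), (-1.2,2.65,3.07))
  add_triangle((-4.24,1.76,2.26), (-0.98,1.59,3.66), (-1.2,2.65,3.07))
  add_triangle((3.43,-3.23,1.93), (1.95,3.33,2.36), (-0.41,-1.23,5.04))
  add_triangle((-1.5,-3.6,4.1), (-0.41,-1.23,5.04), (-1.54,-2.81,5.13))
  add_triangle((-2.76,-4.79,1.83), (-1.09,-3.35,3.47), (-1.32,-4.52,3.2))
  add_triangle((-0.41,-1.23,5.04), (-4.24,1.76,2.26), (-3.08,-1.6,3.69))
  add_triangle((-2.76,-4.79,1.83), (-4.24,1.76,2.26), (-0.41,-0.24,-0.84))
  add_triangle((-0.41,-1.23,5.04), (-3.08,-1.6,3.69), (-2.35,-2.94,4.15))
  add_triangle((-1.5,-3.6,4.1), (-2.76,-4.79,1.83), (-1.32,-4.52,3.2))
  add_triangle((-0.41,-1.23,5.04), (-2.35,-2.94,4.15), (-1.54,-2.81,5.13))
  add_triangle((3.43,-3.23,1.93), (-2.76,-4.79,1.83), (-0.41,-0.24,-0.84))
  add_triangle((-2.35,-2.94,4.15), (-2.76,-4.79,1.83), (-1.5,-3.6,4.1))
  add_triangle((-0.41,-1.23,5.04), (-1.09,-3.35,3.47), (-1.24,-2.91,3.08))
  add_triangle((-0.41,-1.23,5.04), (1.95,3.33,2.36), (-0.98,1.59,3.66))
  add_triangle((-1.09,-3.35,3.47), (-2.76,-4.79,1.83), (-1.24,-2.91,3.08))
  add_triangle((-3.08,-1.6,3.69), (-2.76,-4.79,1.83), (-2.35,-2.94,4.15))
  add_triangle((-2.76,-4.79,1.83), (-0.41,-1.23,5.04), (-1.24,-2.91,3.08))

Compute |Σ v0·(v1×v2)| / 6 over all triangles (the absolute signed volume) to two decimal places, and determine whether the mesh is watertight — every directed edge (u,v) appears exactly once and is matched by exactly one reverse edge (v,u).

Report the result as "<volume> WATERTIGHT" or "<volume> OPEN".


76.04 OPEN

Per-triangle v0·(v1×v2)/6:
  t1: +1.9400
  t2: +0.6890
  t3: +1.1250
  t4: +7.8617
  t5: +7.1360
  t6: +2.1111
  t7: +0.2407
  t8: +2.6045
  t9: +2.7392
  t10: +16.7331
  t11: +0.9248
  t12: -1.2576
  t13: +7.7808
  t14: +4.5441
  t15: +3.3177
  t16: +2.1184
  t17: +0.8163
  t18: +3.7846
  t19: +2.8146
  t20: -0.6161
  t21: +6.7065
  t22: -0.5567
  t23: +3.6025
  t24: -1.1240
Σ = +76.0361 → |volume| = 76.04

Directed edges: 72 total; 6 unmatched, e.g. (1.95,3.33,2.36)→(-0.41,-0.24,-0.84) → open.


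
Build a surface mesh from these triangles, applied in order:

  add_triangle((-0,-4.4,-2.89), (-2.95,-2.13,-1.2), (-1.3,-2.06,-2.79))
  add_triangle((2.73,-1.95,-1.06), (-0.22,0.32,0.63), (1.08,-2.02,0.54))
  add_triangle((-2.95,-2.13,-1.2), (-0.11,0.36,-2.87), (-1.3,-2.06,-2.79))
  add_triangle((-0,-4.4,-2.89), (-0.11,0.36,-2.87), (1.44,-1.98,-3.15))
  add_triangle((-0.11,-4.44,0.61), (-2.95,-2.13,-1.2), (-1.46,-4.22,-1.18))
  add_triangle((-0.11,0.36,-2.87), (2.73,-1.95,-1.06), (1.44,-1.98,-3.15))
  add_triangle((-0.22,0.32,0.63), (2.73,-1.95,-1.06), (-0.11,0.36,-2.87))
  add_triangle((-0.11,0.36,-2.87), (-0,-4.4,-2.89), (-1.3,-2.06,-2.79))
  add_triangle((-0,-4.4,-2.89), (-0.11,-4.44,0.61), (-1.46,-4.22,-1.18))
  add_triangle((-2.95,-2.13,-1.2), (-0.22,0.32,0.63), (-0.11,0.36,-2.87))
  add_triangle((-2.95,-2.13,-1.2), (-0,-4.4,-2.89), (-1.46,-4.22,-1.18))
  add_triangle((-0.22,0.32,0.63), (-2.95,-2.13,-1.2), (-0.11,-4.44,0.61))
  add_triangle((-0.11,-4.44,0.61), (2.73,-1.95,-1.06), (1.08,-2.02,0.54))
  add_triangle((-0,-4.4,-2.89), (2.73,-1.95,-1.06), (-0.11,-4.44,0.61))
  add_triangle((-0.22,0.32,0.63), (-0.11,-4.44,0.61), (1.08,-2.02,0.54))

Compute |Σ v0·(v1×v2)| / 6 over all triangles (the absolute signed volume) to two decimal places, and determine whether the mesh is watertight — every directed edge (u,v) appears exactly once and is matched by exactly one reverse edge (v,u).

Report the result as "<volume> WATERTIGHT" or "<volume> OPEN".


Per-triangle v0·(v1×v2)/6:
  t1: +3.2983
  t2: +0.3805
  t3: +2.0462
  t4: +3.4296
  t5: +2.2757
  t6: +1.5927
  t7: +0.2856
  t8: +2.8456
  t9: +3.6471
  t10: +0.8206
  t11: +3.2304
  t12: +1.6967
  t13: +1.6501
  t14: +7.0774
  t15: +0.6079
Σ = +34.8843 → |volume| = 34.88

Directed edges: 45 total; 3 unmatched, e.g. (1.44,-1.98,-3.15)→(-0,-4.4,-2.89) → open.

34.88 OPEN


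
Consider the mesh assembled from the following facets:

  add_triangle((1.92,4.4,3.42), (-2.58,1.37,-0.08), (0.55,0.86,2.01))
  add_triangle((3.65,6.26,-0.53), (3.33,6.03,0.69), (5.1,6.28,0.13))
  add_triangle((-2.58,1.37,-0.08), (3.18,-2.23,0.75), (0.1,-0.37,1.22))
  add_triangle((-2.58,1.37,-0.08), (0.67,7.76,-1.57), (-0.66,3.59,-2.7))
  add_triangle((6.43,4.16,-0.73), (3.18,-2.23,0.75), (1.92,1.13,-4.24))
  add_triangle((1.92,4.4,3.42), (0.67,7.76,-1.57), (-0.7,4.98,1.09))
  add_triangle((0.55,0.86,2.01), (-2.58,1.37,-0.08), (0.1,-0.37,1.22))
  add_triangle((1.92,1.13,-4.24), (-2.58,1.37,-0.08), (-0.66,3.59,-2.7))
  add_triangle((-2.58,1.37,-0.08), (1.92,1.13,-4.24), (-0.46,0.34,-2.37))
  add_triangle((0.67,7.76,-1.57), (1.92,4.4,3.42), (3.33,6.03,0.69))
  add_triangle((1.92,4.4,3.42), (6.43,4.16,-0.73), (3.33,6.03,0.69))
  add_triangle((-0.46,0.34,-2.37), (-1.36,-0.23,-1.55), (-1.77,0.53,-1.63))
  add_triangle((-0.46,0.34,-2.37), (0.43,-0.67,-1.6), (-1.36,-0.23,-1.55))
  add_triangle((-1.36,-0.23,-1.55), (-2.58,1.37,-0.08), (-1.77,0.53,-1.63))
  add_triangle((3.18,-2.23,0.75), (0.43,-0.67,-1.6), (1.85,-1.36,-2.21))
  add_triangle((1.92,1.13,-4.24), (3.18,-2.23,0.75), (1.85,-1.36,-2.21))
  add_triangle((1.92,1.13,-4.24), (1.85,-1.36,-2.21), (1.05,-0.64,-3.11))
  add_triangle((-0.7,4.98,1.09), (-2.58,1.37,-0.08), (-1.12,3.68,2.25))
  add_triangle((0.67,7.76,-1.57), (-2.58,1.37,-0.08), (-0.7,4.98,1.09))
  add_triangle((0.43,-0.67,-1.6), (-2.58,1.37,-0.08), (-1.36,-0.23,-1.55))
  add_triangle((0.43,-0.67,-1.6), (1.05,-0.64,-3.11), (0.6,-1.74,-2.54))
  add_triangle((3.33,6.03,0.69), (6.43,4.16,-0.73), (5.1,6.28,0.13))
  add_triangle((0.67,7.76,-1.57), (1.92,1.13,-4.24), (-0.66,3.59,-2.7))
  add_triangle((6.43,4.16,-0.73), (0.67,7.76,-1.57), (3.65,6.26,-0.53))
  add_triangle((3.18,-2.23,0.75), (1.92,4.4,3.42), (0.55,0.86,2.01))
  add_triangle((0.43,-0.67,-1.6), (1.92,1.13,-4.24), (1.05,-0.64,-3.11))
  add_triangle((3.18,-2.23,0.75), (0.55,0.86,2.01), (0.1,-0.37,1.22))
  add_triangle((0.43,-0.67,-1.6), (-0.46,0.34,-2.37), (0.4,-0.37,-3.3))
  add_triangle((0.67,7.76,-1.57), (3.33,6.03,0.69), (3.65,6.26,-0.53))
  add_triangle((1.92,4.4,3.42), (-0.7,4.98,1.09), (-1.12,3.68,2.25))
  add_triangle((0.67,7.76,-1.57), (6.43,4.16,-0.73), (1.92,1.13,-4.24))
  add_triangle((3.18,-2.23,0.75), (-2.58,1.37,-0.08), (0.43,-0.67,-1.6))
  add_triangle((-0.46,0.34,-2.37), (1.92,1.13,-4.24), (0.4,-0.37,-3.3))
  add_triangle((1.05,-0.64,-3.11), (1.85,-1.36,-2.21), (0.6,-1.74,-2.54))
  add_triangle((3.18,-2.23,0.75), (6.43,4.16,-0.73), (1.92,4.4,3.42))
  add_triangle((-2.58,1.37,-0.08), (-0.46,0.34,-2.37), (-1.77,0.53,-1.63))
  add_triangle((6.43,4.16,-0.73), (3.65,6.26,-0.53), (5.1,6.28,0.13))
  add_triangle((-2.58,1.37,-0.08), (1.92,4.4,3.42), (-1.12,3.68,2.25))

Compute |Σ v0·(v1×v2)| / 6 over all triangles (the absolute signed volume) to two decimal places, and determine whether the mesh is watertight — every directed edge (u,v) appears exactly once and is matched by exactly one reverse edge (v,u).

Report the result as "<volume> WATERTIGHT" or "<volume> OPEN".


174.93 OPEN

Per-triangle v0·(v1×v2)/6:
  t1: +2.9796
  t2: +1.9299
  t3: +0.1945
  t4: +7.1350
  t5: +18.6132
  t6: +10.4771
  t7: +0.8744
  t8: +3.5126
  t9: +2.0004
  t10: +11.8565
  t11: +11.4954
  t12: +0.3836
  t13: +0.5087
  t14: +0.3792
  t15: +0.4603
  t16: +3.6292
  t17: +1.3750
  t18: +3.0525
  t19: +7.0318
  t20: -0.3742
  t21: +0.0240
  t22: +0.4667
  t23: +9.6842
  t24: +5.3339
  t25: +3.7676
  t26: +0.0281
  t27: +1.0887
  t28: +0.1230
  t29: +5.0052
  t30: +4.2727
  t31: +31.7589
  t32: +0.4993
  t33: +1.1282
  t34: +0.8173
  t35: +20.4750
  t36: +0.4800
  t37: +3.3315
  t38: -0.8661
Σ = +174.9329 → |volume| = 174.93

Directed edges: 114 total; 6 unmatched, e.g. (0.43,-0.67,-1.6)→(1.85,-1.36,-2.21) → open.


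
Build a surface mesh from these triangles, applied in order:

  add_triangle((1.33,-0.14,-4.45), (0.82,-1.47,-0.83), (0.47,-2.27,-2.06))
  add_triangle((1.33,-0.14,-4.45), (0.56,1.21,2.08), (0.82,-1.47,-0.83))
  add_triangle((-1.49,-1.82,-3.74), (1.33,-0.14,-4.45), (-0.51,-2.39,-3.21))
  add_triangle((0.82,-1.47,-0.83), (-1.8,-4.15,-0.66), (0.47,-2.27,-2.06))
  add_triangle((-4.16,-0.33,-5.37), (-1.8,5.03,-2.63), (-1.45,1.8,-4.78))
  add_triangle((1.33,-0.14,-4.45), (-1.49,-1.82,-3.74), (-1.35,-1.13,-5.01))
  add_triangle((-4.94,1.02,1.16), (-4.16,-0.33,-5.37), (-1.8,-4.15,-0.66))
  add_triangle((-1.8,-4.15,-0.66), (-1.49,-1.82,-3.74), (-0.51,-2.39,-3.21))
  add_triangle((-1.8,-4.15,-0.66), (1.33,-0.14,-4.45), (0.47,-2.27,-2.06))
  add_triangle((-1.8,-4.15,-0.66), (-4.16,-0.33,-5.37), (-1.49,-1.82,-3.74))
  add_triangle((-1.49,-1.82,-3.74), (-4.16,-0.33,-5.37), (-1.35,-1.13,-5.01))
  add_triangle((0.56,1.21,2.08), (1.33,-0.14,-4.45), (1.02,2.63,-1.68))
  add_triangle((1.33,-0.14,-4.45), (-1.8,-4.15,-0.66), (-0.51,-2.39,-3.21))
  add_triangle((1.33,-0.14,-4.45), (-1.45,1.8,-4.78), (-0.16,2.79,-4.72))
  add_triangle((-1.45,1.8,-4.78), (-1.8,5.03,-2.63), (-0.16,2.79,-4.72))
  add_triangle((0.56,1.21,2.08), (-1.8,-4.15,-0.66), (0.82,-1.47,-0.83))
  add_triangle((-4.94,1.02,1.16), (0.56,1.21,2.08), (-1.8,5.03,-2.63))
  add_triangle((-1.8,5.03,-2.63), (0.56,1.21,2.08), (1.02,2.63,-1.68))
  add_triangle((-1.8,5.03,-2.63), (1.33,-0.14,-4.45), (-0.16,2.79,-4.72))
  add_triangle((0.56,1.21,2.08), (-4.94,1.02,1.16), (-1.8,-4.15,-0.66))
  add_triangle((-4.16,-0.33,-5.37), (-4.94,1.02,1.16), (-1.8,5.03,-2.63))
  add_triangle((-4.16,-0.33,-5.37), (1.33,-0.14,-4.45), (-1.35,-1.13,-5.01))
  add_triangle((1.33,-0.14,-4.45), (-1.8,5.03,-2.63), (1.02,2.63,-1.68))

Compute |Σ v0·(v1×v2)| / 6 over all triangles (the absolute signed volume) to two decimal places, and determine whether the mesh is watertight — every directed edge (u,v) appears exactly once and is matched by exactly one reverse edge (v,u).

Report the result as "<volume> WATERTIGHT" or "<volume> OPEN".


131.86 OPEN

Per-triangle v0·(v1×v2)/6:
  t1: +1.0914
  t2: +1.7509
  t3: +2.5720
  t4: +1.1130
  t5: +10.0234
  t6: +1.7143
  t7: +22.5684
  t8: +2.6282
  t9: +2.8204
  t10: +7.0100
  t11: +2.5668
  t12: +1.9116
  t13: +1.1093
  t14: +4.0016
  t15: +4.9014
  t16: +1.9175
  t17: +11.8137
  t18: +4.7137
  t19: +0.3200
  t20: +7.0514
  t21: +27.3307
  t22: +3.8175
  t23: +7.1095
Σ = +131.8568 → |volume| = 131.86

Directed edges: 69 total; 3 unmatched, e.g. (-1.45,1.8,-4.78)→(-4.16,-0.33,-5.37) → open.
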